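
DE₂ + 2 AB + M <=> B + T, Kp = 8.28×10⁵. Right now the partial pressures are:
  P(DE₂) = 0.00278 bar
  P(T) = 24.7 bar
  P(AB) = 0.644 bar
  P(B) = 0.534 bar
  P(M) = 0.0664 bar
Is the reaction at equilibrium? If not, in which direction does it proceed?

Qp = P(B)·P(T) / (P(DE₂)·P(AB)²·P(M)) = (0.534)·(24.7) / ((0.00278)·(0.644)²·(0.0664)) = 1.72×10⁵
Qp = 1.72×10⁵ < Kp = 8.28×10⁵, so the forward reaction proceeds.

to the right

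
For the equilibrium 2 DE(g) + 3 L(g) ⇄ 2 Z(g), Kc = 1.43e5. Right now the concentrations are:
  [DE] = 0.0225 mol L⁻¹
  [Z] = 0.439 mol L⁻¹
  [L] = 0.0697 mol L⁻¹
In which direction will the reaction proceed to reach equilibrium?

to the left

Qc = [Z]² / ([DE]²·[L]³) = (0.439)² / ((0.0225)²·(0.0697)³) = 1.12e6
Qc = 1.12e6 > Kc = 1.43e5, so the reverse reaction proceeds.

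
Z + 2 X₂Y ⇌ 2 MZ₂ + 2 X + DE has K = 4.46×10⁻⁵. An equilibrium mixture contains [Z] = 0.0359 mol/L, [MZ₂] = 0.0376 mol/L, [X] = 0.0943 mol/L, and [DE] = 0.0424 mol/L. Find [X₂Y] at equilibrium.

At equilibrium, K = [MZ₂]²·[X]²·[DE] / ([Z]·[X₂Y]²) = 4.46×10⁻⁵.
(0.0376)²·(0.0943)²·(0.0424) / ((0.0359)·([X₂Y])²) = 4.46×10⁻⁵
[X₂Y]² = 0.333 ⇒ [X₂Y] = 0.577 mol/L

[X₂Y] = 0.577 mol/L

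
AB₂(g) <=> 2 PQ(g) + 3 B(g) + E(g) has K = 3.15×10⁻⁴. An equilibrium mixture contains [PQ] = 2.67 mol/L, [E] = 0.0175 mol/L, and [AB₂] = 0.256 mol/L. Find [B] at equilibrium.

At equilibrium, K = [PQ]²·[B]³·[E] / [AB₂] = 3.15×10⁻⁴.
(2.67)²·([B])³·(0.0175) / (0.256) = 3.15×10⁻⁴
[B]³ = 6.46×10⁻⁴ ⇒ [B] = 0.0865 mol/L

[B] = 0.0865 mol/L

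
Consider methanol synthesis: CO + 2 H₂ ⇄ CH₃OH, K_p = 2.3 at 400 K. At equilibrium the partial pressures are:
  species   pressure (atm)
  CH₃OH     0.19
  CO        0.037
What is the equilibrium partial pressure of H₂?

P(H₂) = 1.5 atm

At equilibrium, K_p = P(CH₃OH) / (P(CO)·P(H₂)²) = 2.3.
(0.19) / ((0.037)·(P(H₂))²) = 2.3
P(H₂)² = 2.23 ⇒ P(H₂) = 1.5 atm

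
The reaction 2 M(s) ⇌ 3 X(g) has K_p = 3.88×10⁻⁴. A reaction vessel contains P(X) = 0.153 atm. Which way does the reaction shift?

toward reactants

(M is a pure solid — omitted from Q_p.)
Q_p = P(X)³ = (0.153)³ = 0.00358
Q_p = 0.00358 > K_p = 3.88×10⁻⁴, so the reverse reaction proceeds.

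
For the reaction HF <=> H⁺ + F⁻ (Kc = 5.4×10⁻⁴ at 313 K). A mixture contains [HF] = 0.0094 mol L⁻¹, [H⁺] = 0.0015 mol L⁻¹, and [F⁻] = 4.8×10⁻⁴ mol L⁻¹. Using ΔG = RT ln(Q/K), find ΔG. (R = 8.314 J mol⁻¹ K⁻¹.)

ΔG = -5.08 kJ/mol

Qc = [H⁺]·[F⁻] / [HF] = (0.0015)·(4.8×10⁻⁴) / (0.0094) = 7.66×10⁻⁵
ΔG = RT ln(Qc/Kc) = (8.314 J mol⁻¹ K⁻¹)(313 K) × ln(7.66×10⁻⁵/5.4×10⁻⁴)
   = (2.602 kJ/mol)(-1.953) = -5.08 kJ/mol
ΔG < 0, so the forward reaction is spontaneous (proceeds forward).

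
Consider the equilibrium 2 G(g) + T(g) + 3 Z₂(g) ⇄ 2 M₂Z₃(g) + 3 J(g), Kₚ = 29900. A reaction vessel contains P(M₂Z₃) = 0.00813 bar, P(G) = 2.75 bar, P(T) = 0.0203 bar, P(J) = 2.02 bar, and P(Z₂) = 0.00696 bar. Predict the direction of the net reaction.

Qₚ = P(M₂Z₃)²·P(J)³ / (P(G)²·P(T)·P(Z₂)³) = (0.00813)²·(2.02)³ / ((2.75)²·(0.0203)·(0.00696)³) = 10500
Qₚ = 10500 < Kₚ = 29900, so the forward reaction proceeds.

forward (toward products)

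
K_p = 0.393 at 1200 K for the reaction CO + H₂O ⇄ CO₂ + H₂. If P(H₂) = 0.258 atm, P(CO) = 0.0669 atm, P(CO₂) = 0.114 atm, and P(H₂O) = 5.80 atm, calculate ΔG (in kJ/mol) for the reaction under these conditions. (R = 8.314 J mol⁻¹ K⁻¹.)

ΔG = -16.4 kJ/mol

Q_p = P(CO₂)·P(H₂) / (P(CO)·P(H₂O)) = (0.114)·(0.258) / ((0.0669)·(5.80)) = 0.0758
ΔG = RT ln(Q_p/K_p) = (8.314 J mol⁻¹ K⁻¹)(1200 K) × ln(0.0758/0.393)
   = (9.977 kJ/mol)(-1.646) = -16.4 kJ/mol
ΔG < 0, so the forward reaction is spontaneous (proceeds forward).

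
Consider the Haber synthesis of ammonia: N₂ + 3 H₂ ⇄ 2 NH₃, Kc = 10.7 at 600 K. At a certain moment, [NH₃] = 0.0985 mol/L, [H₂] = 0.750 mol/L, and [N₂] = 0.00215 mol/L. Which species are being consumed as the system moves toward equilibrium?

none (at equilibrium)

Qc = [NH₃]² / ([N₂]·[H₂]³) = (0.0985)² / ((0.00215)·(0.750)³) = 10.7
Qc = 10.7 = Kc; the system is at equilibrium.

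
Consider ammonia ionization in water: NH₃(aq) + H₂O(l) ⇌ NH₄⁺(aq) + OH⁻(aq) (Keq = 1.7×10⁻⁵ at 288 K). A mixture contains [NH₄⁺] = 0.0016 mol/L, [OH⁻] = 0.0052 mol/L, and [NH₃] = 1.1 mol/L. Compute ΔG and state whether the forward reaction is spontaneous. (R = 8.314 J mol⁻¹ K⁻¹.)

ΔG = -1.94 kJ/mol; the forward reaction is spontaneous

(H₂O is a pure liquid — omitted from Q.)
Q = [NH₄⁺]·[OH⁻] / [NH₃] = (0.0016)·(0.0052) / (1.1) = 7.56×10⁻⁶
ΔG = RT ln(Q/Keq) = (8.314 J mol⁻¹ K⁻¹)(288 K) × ln(7.56×10⁻⁶/1.7×10⁻⁵)
   = (2.394 kJ/mol)(-0.8103) = -1.94 kJ/mol
ΔG < 0, so the forward reaction is spontaneous (proceeds forward).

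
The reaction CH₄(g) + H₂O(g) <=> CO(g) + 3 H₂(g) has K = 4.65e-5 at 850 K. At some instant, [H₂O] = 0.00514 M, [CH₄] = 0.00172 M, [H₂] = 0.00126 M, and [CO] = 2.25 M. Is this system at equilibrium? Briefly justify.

no; Q > K, reaction proceeds in reverse

Q = [CO]·[H₂]³ / ([CH₄]·[H₂O]) = (2.25)·(0.00126)³ / ((0.00172)·(0.00514)) = 5.09e-4
Q = 5.09e-4 > K = 4.65e-5: net reverse reaction.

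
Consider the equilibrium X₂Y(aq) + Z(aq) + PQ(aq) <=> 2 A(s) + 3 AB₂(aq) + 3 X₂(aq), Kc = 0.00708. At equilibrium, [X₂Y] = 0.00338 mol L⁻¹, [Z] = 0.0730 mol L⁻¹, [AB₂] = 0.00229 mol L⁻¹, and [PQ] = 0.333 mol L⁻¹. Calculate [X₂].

[X₂] = 3.65 mol L⁻¹

(A is a pure solid — omitted from Kc.)
At equilibrium, Kc = [AB₂]³·[X₂]³ / ([X₂Y]·[Z]·[PQ]) = 0.00708.
(0.00229)³·([X₂])³ / ((0.00338)·(0.0730)·(0.333)) = 0.00708
[X₂]³ = 48.4 ⇒ [X₂] = 3.65 mol L⁻¹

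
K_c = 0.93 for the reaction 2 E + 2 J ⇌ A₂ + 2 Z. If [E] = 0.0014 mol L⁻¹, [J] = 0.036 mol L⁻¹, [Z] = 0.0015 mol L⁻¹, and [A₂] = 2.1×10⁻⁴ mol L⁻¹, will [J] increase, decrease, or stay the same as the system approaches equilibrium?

Q_c = [A₂]·[Z]² / ([E]²·[J]²) = (2.1×10⁻⁴)·(0.0015)² / ((0.0014)²·(0.036)²) = 0.19
Q_c = 0.19 < K_c = 0.93: net forward reaction.
J is a reactant, so it decreases.

decrease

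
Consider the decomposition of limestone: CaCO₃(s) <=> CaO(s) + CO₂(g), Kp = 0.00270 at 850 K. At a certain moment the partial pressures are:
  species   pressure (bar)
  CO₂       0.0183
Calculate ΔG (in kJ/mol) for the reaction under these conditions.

ΔG = 13.5 kJ/mol

(CaCO₃, CaO are pure solids — omitted from Qp.)
Qp = P(CO₂) = 0.0183
ΔG = RT ln(Qp/Kp) = (8.314 J mol⁻¹ K⁻¹)(850 K) × ln(0.0183/0.00270)
   = (7.067 kJ/mol)(1.914) = 13.5 kJ/mol
ΔG > 0, so the forward reaction is non-spontaneous (proceeds in reverse).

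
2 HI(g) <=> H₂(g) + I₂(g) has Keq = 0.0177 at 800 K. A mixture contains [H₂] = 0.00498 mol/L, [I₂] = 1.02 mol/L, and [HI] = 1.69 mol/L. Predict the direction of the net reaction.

forward (toward products)

Q = [H₂]·[I₂] / [HI]² = (0.00498)·(1.02) / (1.69)² = 0.00178
Q = 0.00178 < Keq = 0.0177, so the forward reaction proceeds.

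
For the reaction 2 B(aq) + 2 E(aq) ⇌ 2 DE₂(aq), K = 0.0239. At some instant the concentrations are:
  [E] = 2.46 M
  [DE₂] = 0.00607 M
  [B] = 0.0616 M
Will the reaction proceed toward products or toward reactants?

Q = [DE₂]² / ([B]²·[E]²) = (0.00607)² / ((0.0616)²·(2.46)²) = 0.00160
Q = 0.00160 < K = 0.0239, so the forward reaction proceeds.

to the right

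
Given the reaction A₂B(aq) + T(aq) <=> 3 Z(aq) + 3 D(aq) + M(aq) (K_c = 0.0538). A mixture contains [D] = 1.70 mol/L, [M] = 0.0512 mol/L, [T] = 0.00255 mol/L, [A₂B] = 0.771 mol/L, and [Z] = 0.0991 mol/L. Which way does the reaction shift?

toward reactants

Q_c = [Z]³·[D]³·[M] / ([A₂B]·[T]) = (0.0991)³·(1.70)³·(0.0512) / ((0.771)·(0.00255)) = 0.125
Q_c = 0.125 > K_c = 0.0538, so the reverse reaction proceeds.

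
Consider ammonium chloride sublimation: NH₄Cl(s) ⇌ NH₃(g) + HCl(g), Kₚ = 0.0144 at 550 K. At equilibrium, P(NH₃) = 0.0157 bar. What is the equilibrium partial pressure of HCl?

P(HCl) = 0.917 bar

(NH₄Cl is a pure solid — omitted from Kₚ.)
At equilibrium, Kₚ = P(NH₃)·P(HCl) = 0.0144.
(0.0157)·(P(HCl)) = 0.0144
P(HCl) = 0.917 bar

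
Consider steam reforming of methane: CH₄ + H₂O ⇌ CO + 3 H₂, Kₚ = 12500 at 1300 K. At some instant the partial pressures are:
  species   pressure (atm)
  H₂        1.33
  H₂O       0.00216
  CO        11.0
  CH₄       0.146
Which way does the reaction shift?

Qₚ = P(CO)·P(H₂)³ / (P(CH₄)·P(H₂O)) = (11.0)·(1.33)³ / ((0.146)·(0.00216)) = 82100
Qₚ = 82100 > Kₚ = 12500, so the reverse reaction proceeds.

toward reactants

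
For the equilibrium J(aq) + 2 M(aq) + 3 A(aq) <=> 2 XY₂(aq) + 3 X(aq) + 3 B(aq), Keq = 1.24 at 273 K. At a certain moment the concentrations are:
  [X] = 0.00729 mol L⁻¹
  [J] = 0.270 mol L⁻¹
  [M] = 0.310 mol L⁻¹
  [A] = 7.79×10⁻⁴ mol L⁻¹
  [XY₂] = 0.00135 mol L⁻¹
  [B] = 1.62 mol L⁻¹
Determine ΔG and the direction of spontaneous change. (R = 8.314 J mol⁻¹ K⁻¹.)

Q = [XY₂]²·[X]³·[B]³ / ([J]·[M]²·[A]³) = (0.00135)²·(0.00729)³·(1.62)³ / ((0.270)·(0.310)²·(7.79×10⁻⁴)³) = 0.245
ΔG = RT ln(Q/Keq) = (8.314 J mol⁻¹ K⁻¹)(273 K) × ln(0.245/1.24)
   = (2.270 kJ/mol)(-1.622) = -3.68 kJ/mol
ΔG < 0, so the forward reaction is spontaneous (proceeds forward).

ΔG = -3.68 kJ/mol; the forward reaction is spontaneous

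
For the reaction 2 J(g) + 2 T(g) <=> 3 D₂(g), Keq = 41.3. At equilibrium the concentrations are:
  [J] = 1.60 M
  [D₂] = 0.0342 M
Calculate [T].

[T] = 6.15×10⁻⁴ M

At equilibrium, Keq = [D₂]³ / ([J]²·[T]²) = 41.3.
(0.0342)³ / ((1.60)²·([T])²) = 41.3
[T]² = 3.78×10⁻⁷ ⇒ [T] = 6.15×10⁻⁴ M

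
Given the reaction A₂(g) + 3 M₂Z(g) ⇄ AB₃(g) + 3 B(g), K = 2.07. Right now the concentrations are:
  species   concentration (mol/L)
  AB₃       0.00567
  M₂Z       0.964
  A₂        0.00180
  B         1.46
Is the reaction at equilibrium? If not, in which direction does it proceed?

in the reverse direction

Q = [AB₃]·[B]³ / ([A₂]·[M₂Z]³) = (0.00567)·(1.46)³ / ((0.00180)·(0.964)³) = 10.9
Q = 10.9 > K = 2.07, so the reverse reaction proceeds.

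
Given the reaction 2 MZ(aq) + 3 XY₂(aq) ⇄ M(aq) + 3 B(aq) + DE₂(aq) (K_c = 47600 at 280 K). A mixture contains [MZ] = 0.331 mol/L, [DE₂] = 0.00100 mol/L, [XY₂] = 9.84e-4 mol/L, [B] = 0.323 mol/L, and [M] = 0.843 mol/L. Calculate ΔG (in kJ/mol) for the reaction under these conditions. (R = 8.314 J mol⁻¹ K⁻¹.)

Q_c = [M]·[B]³·[DE₂] / ([MZ]²·[XY₂]³) = (0.843)·(0.323)³·(0.00100) / ((0.331)²·(9.84e-4)³) = 2.72e5
ΔG = RT ln(Q_c/K_c) = (8.314 J mol⁻¹ K⁻¹)(280 K) × ln(2.72e5/47600)
   = (2.328 kJ/mol)(1.743) = 4.06 kJ/mol
ΔG > 0, so the forward reaction is non-spontaneous (proceeds in reverse).

ΔG = 4.06 kJ/mol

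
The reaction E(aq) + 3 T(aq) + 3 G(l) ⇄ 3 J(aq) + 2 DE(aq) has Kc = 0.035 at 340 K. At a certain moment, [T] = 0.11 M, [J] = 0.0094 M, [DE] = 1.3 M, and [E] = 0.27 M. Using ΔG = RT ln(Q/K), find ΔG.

(G is a pure liquid — omitted from Qc.)
Qc = [J]³·[DE]² / ([E]·[T]³) = (0.0094)³·(1.3)² / ((0.27)·(0.11)³) = 0.00391
ΔG = RT ln(Qc/Kc) = (8.314 J mol⁻¹ K⁻¹)(340 K) × ln(0.00391/0.035)
   = (2.827 kJ/mol)(-2.192) = -6.20 kJ/mol
ΔG < 0, so the forward reaction is spontaneous (proceeds forward).

ΔG = -6.20 kJ/mol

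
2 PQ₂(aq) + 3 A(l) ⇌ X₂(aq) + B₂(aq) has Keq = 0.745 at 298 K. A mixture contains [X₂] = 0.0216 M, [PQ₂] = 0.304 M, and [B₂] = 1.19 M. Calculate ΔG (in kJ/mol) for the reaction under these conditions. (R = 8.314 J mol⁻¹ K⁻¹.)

(A is a pure liquid — omitted from Q.)
Q = [X₂]·[B₂] / [PQ₂]² = (0.0216)·(1.19) / (0.304)² = 0.278
ΔG = RT ln(Q/Keq) = (8.314 J mol⁻¹ K⁻¹)(298 K) × ln(0.278/0.745)
   = (2.478 kJ/mol)(-0.9858) = -2.44 kJ/mol
ΔG < 0, so the forward reaction is spontaneous (proceeds forward).

ΔG = -2.44 kJ/mol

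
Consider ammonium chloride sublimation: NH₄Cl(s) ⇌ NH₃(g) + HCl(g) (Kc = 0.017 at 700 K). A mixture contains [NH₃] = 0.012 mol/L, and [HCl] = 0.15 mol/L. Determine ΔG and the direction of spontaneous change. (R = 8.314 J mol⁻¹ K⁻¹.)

ΔG = -13.1 kJ/mol; the forward reaction is spontaneous

(NH₄Cl is a pure solid — omitted from Qc.)
Qc = [NH₃]·[HCl] = (0.012)·(0.15) = 0.00180
ΔG = RT ln(Qc/Kc) = (8.314 J mol⁻¹ K⁻¹)(700 K) × ln(0.00180/0.017)
   = (5.820 kJ/mol)(-2.245) = -13.1 kJ/mol
ΔG < 0, so the forward reaction is spontaneous (proceeds forward).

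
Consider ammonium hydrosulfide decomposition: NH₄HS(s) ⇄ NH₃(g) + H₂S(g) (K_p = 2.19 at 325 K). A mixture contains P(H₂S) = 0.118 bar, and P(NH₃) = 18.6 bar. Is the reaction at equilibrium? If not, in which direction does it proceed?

neither direction; the system is at equilibrium

(NH₄HS is a pure solid — omitted from Q_p.)
Q_p = P(NH₃)·P(H₂S) = (18.6)·(0.118) = 2.19
Q_p = 2.19 = K_p, so the system is already at equilibrium.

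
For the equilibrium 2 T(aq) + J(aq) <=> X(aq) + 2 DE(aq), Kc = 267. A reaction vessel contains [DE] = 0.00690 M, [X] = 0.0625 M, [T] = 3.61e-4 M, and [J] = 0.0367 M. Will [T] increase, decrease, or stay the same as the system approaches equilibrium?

increase

Qc = [X]·[DE]² / ([T]²·[J]) = (0.0625)·(0.00690)² / ((3.61e-4)²·(0.0367)) = 622
Qc = 622 > Kc = 267: net reverse reaction.
T is a reactant, so it increases.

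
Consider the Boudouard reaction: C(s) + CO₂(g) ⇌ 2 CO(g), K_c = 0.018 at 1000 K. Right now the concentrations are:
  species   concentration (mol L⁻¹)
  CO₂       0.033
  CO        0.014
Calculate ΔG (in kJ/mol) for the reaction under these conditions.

ΔG = -9.22 kJ/mol

(C is a pure solid — omitted from Q_c.)
Q_c = [CO]² / [CO₂] = (0.014)² / (0.033) = 0.00594
ΔG = RT ln(Q_c/K_c) = (8.314 J mol⁻¹ K⁻¹)(1000 K) × ln(0.00594/0.018)
   = (8.314 kJ/mol)(-1.109) = -9.22 kJ/mol
ΔG < 0, so the forward reaction is spontaneous (proceeds forward).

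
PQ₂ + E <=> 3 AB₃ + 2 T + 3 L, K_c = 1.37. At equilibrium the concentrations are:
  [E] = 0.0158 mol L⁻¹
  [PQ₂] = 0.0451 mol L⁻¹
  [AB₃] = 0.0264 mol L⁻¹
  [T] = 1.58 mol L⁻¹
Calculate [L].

[L] = 2.77 mol L⁻¹

At equilibrium, K_c = [AB₃]³·[T]²·[L]³ / ([PQ₂]·[E]) = 1.37.
(0.0264)³·(1.58)²·([L])³ / ((0.0451)·(0.0158)) = 1.37
[L]³ = 21.3 ⇒ [L] = 2.77 mol L⁻¹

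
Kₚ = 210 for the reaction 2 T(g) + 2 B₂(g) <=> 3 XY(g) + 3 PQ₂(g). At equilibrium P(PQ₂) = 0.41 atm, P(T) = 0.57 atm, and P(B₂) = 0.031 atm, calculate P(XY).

At equilibrium, Kₚ = P(XY)³·P(PQ₂)³ / (P(T)²·P(B₂)²) = 210.
(P(XY))³·(0.41)³ / ((0.57)²·(0.031)²) = 210
P(XY)³ = 0.951 ⇒ P(XY) = 0.98 atm

P(XY) = 0.98 atm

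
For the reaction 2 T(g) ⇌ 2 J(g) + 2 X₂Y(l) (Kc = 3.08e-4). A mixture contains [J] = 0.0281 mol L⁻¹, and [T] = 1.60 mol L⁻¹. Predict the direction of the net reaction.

no net change (already at equilibrium)

(X₂Y is a pure liquid — omitted from Qc.)
Qc = [J]² / [T]² = (0.0281)² / (1.60)² = 3.08e-4
Qc = 3.08e-4 = Kc, so the system is already at equilibrium.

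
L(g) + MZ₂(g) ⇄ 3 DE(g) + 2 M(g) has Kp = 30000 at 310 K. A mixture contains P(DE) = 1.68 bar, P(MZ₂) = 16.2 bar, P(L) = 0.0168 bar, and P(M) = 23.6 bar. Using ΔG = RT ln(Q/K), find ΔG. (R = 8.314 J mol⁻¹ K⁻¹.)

ΔG = -2.91 kJ/mol

Qp = P(DE)³·P(M)² / (P(L)·P(MZ₂)) = (1.68)³·(23.6)² / ((0.0168)·(16.2)) = 9700
ΔG = RT ln(Qp/Kp) = (8.314 J mol⁻¹ K⁻¹)(310 K) × ln(9700/30000)
   = (2.577 kJ/mol)(-1.129) = -2.91 kJ/mol
ΔG < 0, so the forward reaction is spontaneous (proceeds forward).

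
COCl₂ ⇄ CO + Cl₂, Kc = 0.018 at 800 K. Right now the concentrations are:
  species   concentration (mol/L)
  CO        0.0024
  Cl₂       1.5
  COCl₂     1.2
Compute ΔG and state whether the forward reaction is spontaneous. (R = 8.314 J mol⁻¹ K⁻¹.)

ΔG = -11.9 kJ/mol; the forward reaction is spontaneous

Qc = [CO]·[Cl₂] / [COCl₂] = (0.0024)·(1.5) / (1.2) = 0.00300
ΔG = RT ln(Qc/Kc) = (8.314 J mol⁻¹ K⁻¹)(800 K) × ln(0.00300/0.018)
   = (6.651 kJ/mol)(-1.792) = -11.9 kJ/mol
ΔG < 0, so the forward reaction is spontaneous (proceeds forward).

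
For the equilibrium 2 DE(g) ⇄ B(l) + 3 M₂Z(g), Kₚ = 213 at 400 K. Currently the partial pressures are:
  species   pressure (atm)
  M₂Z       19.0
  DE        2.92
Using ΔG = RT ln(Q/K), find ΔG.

ΔG = 4.42 kJ/mol

(B is a pure liquid — omitted from Qₚ.)
Qₚ = P(M₂Z)³ / P(DE)² = (19.0)³ / (2.92)² = 804
ΔG = RT ln(Qₚ/Kₚ) = (8.314 J mol⁻¹ K⁻¹)(400 K) × ln(804/213)
   = (3.326 kJ/mol)(1.328) = 4.42 kJ/mol
ΔG > 0, so the forward reaction is non-spontaneous (proceeds in reverse).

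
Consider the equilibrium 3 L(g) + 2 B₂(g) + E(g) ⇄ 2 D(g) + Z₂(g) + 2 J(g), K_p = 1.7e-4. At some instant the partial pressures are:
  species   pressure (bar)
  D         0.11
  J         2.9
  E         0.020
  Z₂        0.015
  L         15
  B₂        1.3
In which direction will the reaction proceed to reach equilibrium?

in the forward direction

Q_p = P(D)²·P(Z₂)·P(J)² / (P(L)³·P(B₂)²·P(E)) = (0.11)²·(0.015)·(2.9)² / ((15)³·(1.3)²·(0.020)) = 1.3e-5
Q_p = 1.3e-5 < K_p = 1.7e-4, so the forward reaction proceeds.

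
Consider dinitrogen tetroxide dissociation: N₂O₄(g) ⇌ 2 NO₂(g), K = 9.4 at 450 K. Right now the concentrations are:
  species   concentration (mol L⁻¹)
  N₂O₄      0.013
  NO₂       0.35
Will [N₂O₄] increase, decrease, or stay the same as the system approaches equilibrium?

Q = [NO₂]² / [N₂O₄] = (0.35)² / (0.013) = 9.4
Q = 9.4 = K; the system is at equilibrium.

stay the same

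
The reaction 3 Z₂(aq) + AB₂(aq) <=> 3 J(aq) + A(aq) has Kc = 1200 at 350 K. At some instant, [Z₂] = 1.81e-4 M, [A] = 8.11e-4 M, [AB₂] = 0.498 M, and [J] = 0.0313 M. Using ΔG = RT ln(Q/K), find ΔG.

ΔG = 5.67 kJ/mol

Qc = [J]³·[A] / ([Z₂]³·[AB₂]) = (0.0313)³·(8.11e-4) / ((1.81e-4)³·(0.498)) = 8420
ΔG = RT ln(Qc/Kc) = (8.314 J mol⁻¹ K⁻¹)(350 K) × ln(8420/1200)
   = (2.910 kJ/mol)(1.948) = 5.67 kJ/mol
ΔG > 0, so the forward reaction is non-spontaneous (proceeds in reverse).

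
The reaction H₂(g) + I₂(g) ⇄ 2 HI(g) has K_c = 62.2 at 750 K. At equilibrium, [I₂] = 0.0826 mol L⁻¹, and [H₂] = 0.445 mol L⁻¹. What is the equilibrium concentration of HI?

At equilibrium, K_c = [HI]² / ([H₂]·[I₂]) = 62.2.
([HI])² / ((0.445)·(0.0826)) = 62.2
[HI]² = 2.29 ⇒ [HI] = 1.51 mol L⁻¹

[HI] = 1.51 mol L⁻¹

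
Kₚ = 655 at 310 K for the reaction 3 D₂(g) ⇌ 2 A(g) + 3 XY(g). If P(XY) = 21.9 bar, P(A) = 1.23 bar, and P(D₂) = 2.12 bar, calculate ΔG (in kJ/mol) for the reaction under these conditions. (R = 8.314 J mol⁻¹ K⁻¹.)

ΔG = 2.41 kJ/mol

Qₚ = P(A)²·P(XY)³ / P(D₂)³ = (1.23)²·(21.9)³ / (2.12)³ = 1670
ΔG = RT ln(Qₚ/Kₚ) = (8.314 J mol⁻¹ K⁻¹)(310 K) × ln(1670/655)
   = (2.577 kJ/mol)(0.9359) = 2.41 kJ/mol
ΔG > 0, so the forward reaction is non-spontaneous (proceeds in reverse).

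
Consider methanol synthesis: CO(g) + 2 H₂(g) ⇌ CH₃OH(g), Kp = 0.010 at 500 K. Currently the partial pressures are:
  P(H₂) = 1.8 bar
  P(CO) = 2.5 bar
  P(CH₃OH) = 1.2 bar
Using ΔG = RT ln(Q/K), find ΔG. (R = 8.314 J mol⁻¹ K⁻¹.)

Qp = P(CH₃OH) / (P(CO)·P(H₂)²) = (1.2) / ((2.5)·(1.8)²) = 0.148
ΔG = RT ln(Qp/Kp) = (8.314 J mol⁻¹ K⁻¹)(500 K) × ln(0.148/0.010)
   = (4.157 kJ/mol)(2.695) = 11.2 kJ/mol
ΔG > 0, so the forward reaction is non-spontaneous (proceeds in reverse).

ΔG = 11.2 kJ/mol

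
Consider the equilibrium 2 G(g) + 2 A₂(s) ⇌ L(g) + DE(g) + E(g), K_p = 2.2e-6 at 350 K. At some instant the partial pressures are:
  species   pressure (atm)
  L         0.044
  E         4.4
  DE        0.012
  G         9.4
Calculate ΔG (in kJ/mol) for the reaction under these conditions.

ΔG = 7.22 kJ/mol

(A₂ is a pure solid — omitted from Q_p.)
Q_p = P(L)·P(DE)·P(E) / P(G)² = (0.044)·(0.012)·(4.4) / (9.4)² = 2.63e-5
ΔG = RT ln(Q_p/K_p) = (8.314 J mol⁻¹ K⁻¹)(350 K) × ln(2.63e-5/2.2e-6)
   = (2.910 kJ/mol)(2.481) = 7.22 kJ/mol
ΔG > 0, so the forward reaction is non-spontaneous (proceeds in reverse).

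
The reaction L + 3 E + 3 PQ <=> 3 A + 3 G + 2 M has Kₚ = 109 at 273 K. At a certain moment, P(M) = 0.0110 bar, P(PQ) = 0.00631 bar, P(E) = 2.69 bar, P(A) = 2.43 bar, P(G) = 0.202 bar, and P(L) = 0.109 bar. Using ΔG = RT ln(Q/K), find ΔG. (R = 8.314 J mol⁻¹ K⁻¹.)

ΔG = -3.18 kJ/mol

Qₚ = P(A)³·P(G)³·P(M)² / (P(L)·P(E)³·P(PQ)³) = (2.43)³·(0.202)³·(0.0110)² / ((0.109)·(2.69)³·(0.00631)³) = 26.8
ΔG = RT ln(Qₚ/Kₚ) = (8.314 J mol⁻¹ K⁻¹)(273 K) × ln(26.8/109)
   = (2.270 kJ/mol)(-1.403) = -3.18 kJ/mol
ΔG < 0, so the forward reaction is spontaneous (proceeds forward).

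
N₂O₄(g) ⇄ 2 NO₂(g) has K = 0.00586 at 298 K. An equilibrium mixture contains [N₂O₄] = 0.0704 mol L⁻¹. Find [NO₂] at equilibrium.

At equilibrium, K = [NO₂]² / [N₂O₄] = 0.00586.
([NO₂])² / (0.0704) = 0.00586
[NO₂]² = 4.13×10⁻⁴ ⇒ [NO₂] = 0.0203 mol L⁻¹

[NO₂] = 0.0203 mol L⁻¹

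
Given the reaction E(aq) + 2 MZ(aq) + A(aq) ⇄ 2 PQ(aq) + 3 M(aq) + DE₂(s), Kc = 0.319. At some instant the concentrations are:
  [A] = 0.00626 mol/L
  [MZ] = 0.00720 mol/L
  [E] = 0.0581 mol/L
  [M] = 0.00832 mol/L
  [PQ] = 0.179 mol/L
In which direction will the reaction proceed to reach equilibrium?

reverse (toward reactants)

(DE₂ is a pure solid — omitted from Qc.)
Qc = [PQ]²·[M]³ / ([E]·[MZ]²·[A]) = (0.179)²·(0.00832)³ / ((0.0581)·(0.00720)²·(0.00626)) = 0.979
Qc = 0.979 > Kc = 0.319, so the reverse reaction proceeds.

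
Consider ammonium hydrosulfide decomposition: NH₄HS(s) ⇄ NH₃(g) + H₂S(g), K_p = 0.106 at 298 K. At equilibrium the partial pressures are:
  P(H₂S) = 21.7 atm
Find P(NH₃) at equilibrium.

P(NH₃) = 0.00488 atm

(NH₄HS is a pure solid — omitted from K_p.)
At equilibrium, K_p = P(NH₃)·P(H₂S) = 0.106.
(P(NH₃))·(21.7) = 0.106
P(NH₃) = 0.00488 atm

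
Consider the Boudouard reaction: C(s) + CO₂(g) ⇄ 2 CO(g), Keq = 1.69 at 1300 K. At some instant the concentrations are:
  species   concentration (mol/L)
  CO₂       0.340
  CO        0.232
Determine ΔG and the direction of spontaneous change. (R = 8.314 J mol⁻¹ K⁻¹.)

(C is a pure solid — omitted from Q.)
Q = [CO]² / [CO₂] = (0.232)² / (0.340) = 0.158
ΔG = RT ln(Q/Keq) = (8.314 J mol⁻¹ K⁻¹)(1300 K) × ln(0.158/1.69)
   = (10.81 kJ/mol)(-2.370) = -25.6 kJ/mol
ΔG < 0, so the forward reaction is spontaneous (proceeds forward).

ΔG = -25.6 kJ/mol; the forward reaction is spontaneous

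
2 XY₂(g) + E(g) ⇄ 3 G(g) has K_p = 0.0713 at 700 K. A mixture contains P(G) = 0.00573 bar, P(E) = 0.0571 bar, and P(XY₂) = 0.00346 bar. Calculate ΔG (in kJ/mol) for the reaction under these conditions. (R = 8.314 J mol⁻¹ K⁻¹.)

Q_p = P(G)³ / (P(XY₂)²·P(E)) = (0.00573)³ / ((0.00346)²·(0.0571)) = 0.275
ΔG = RT ln(Q_p/K_p) = (8.314 J mol⁻¹ K⁻¹)(700 K) × ln(0.275/0.0713)
   = (5.820 kJ/mol)(1.350) = 7.86 kJ/mol
ΔG > 0, so the forward reaction is non-spontaneous (proceeds in reverse).

ΔG = 7.86 kJ/mol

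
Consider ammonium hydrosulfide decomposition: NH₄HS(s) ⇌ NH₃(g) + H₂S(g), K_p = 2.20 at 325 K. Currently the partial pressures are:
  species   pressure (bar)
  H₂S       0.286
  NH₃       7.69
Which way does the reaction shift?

at equilibrium

(NH₄HS is a pure solid — omitted from Q_p.)
Q_p = P(NH₃)·P(H₂S) = (7.69)·(0.286) = 2.20
Q_p = 2.20 = K_p, so the system is already at equilibrium.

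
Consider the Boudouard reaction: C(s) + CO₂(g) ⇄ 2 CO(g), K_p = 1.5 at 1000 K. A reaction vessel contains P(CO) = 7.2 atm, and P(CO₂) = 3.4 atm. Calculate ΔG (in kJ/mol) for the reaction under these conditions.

(C is a pure solid — omitted from Q_p.)
Q_p = P(CO)² / P(CO₂) = (7.2)² / (3.4) = 15.2
ΔG = RT ln(Q_p/K_p) = (8.314 J mol⁻¹ K⁻¹)(1000 K) × ln(15.2/1.5)
   = (8.314 kJ/mol)(2.316) = 19.3 kJ/mol
ΔG > 0, so the forward reaction is non-spontaneous (proceeds in reverse).

ΔG = 19.3 kJ/mol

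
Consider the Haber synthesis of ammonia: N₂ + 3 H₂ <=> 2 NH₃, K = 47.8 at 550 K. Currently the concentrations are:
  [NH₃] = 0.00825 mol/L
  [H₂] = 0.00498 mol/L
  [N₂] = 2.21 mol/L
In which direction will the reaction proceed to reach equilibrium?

Q = [NH₃]² / ([N₂]·[H₂]³) = (0.00825)² / ((2.21)·(0.00498)³) = 249
Q = 249 > K = 47.8, so the reverse reaction proceeds.

in the reverse direction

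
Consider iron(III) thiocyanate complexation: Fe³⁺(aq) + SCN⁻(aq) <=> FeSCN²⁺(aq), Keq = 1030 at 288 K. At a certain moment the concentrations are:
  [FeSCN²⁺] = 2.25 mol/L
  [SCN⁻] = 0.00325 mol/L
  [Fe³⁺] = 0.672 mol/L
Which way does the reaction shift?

no net change (already at equilibrium)

Q = [FeSCN²⁺] / ([Fe³⁺]·[SCN⁻]) = (2.25) / ((0.672)·(0.00325)) = 1030
Q = 1030 = Keq, so the system is already at equilibrium.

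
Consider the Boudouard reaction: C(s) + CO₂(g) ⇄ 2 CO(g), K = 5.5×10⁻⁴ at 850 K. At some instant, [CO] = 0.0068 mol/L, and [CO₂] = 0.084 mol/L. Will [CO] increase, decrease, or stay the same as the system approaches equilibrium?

(C is a pure solid — omitted from Q.)
Q = [CO]² / [CO₂] = (0.0068)² / (0.084) = 5.5×10⁻⁴
Q = 5.5×10⁻⁴ = K; the system is at equilibrium.

stay the same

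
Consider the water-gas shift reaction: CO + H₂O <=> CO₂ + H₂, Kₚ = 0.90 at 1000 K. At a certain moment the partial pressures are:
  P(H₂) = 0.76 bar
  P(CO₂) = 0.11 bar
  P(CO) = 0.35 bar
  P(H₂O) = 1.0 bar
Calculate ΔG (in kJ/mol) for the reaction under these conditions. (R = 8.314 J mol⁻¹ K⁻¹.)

Qₚ = P(CO₂)·P(H₂) / (P(CO)·P(H₂O)) = (0.11)·(0.76) / ((0.35)·(1.0)) = 0.239
ΔG = RT ln(Qₚ/Kₚ) = (8.314 J mol⁻¹ K⁻¹)(1000 K) × ln(0.239/0.90)
   = (8.314 kJ/mol)(-1.326) = -11.0 kJ/mol
ΔG < 0, so the forward reaction is spontaneous (proceeds forward).

ΔG = -11.0 kJ/mol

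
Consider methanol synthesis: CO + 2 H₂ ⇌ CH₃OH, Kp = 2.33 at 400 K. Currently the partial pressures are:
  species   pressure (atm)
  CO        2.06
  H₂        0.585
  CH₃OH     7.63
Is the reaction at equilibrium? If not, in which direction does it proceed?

toward reactants

Qp = P(CH₃OH) / (P(CO)·P(H₂)²) = (7.63) / ((2.06)·(0.585)²) = 10.8
Qp = 10.8 > Kp = 2.33, so the reverse reaction proceeds.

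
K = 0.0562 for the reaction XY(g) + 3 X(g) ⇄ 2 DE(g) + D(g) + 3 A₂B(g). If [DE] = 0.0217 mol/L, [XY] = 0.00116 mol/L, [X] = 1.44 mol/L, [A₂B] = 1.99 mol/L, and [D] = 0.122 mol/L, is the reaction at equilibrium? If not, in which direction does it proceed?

reverse (toward reactants)

Q = [DE]²·[D]·[A₂B]³ / ([XY]·[X]³) = (0.0217)²·(0.122)·(1.99)³ / ((0.00116)·(1.44)³) = 0.131
Q = 0.131 > K = 0.0562, so the reverse reaction proceeds.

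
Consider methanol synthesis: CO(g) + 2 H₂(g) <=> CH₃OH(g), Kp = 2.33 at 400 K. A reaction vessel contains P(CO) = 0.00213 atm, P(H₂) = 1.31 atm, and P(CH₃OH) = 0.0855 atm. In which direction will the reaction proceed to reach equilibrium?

Qp = P(CH₃OH) / (P(CO)·P(H₂)²) = (0.0855) / ((0.00213)·(1.31)²) = 23.4
Qp = 23.4 > Kp = 2.33, so the reverse reaction proceeds.

toward reactants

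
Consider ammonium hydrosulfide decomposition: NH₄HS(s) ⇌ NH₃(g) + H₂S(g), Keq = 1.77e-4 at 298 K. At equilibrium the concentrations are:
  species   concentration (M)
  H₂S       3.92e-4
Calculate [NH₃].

(NH₄HS is a pure solid — omitted from Keq.)
At equilibrium, Keq = [NH₃]·[H₂S] = 1.77e-4.
([NH₃])·(3.92e-4) = 1.77e-4
[NH₃] = 0.452 M

[NH₃] = 0.452 M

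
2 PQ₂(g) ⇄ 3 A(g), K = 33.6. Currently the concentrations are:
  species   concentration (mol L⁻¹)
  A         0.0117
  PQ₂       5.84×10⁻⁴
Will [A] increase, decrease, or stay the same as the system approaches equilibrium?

Q = [A]³ / [PQ₂]² = (0.0117)³ / (5.84×10⁻⁴)² = 4.70
Q = 4.70 < K = 33.6: net forward reaction.
A is a product, so it increases.

increase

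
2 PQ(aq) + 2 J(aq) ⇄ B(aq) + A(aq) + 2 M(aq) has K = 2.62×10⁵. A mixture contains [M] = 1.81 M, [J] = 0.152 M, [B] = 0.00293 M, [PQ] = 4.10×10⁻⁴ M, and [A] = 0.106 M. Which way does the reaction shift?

no net change (already at equilibrium)

Q = [B]·[A]·[M]² / ([PQ]²·[J]²) = (0.00293)·(0.106)·(1.81)² / ((4.10×10⁻⁴)²·(0.152)²) = 2.62×10⁵
Q = 2.62×10⁵ = K, so the system is already at equilibrium.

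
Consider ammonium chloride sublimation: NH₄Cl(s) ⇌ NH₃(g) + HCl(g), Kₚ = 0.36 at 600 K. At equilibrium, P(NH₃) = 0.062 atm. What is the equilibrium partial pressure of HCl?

(NH₄Cl is a pure solid — omitted from Kₚ.)
At equilibrium, Kₚ = P(NH₃)·P(HCl) = 0.36.
(0.062)·(P(HCl)) = 0.36
P(HCl) = 5.81 = 5.8 atm

P(HCl) = 5.8 atm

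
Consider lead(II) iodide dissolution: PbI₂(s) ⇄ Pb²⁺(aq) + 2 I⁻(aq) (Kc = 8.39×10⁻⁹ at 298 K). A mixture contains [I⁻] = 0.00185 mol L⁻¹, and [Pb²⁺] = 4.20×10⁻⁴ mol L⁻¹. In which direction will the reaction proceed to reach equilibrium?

(PbI₂ is a pure solid — omitted from Qc.)
Qc = [Pb²⁺]·[I⁻]² = (4.20×10⁻⁴)·(0.00185)² = 1.44×10⁻⁹
Qc = 1.44×10⁻⁹ < Kc = 8.39×10⁻⁹, so the forward reaction proceeds.

toward products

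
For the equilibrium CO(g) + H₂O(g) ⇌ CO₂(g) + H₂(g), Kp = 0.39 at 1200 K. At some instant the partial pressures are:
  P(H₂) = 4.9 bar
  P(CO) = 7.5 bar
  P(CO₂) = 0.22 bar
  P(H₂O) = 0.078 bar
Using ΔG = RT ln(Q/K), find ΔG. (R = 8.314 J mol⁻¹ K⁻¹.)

Qp = P(CO₂)·P(H₂) / (P(CO)·P(H₂O)) = (0.22)·(4.9) / ((7.5)·(0.078)) = 1.84
ΔG = RT ln(Qp/Kp) = (8.314 J mol⁻¹ K⁻¹)(1200 K) × ln(1.84/0.39)
   = (9.977 kJ/mol)(1.551) = 15.5 kJ/mol
ΔG > 0, so the forward reaction is non-spontaneous (proceeds in reverse).

ΔG = 15.5 kJ/mol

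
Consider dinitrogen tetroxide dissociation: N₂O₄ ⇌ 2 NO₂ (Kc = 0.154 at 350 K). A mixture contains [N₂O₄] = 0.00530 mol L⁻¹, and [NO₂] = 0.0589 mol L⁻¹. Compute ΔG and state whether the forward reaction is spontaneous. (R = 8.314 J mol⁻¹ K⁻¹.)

Qc = [NO₂]² / [N₂O₄] = (0.0589)² / (0.00530) = 0.655
ΔG = RT ln(Qc/Kc) = (8.314 J mol⁻¹ K⁻¹)(350 K) × ln(0.655/0.154)
   = (2.910 kJ/mol)(1.448) = 4.21 kJ/mol
ΔG > 0, so the forward reaction is non-spontaneous (proceeds in reverse).

ΔG = 4.21 kJ/mol; the forward reaction is non-spontaneous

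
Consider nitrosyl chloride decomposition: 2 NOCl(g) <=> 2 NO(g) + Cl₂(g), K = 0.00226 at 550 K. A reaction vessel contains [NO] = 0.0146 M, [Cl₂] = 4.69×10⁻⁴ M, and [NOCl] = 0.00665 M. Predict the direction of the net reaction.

no net change (already at equilibrium)

Q = [NO]²·[Cl₂] / [NOCl]² = (0.0146)²·(4.69×10⁻⁴) / (0.00665)² = 0.00226
Q = 0.00226 = K, so the system is already at equilibrium.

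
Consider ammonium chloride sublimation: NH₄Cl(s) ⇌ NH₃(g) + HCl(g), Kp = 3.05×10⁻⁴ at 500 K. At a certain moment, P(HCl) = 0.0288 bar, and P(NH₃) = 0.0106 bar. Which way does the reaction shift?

(NH₄Cl is a pure solid — omitted from Qp.)
Qp = P(NH₃)·P(HCl) = (0.0106)·(0.0288) = 3.05×10⁻⁴
Qp = 3.05×10⁻⁴ = Kp, so the system is already at equilibrium.

no net change (already at equilibrium)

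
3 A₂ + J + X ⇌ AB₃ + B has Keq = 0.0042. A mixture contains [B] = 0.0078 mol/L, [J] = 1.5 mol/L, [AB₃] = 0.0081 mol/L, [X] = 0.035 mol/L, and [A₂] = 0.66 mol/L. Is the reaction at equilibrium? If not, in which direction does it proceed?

no net change (already at equilibrium)

Q = [AB₃]·[B] / ([A₂]³·[J]·[X]) = (0.0081)·(0.0078) / ((0.66)³·(1.5)·(0.035)) = 0.0042
Q = 0.0042 = Keq, so the system is already at equilibrium.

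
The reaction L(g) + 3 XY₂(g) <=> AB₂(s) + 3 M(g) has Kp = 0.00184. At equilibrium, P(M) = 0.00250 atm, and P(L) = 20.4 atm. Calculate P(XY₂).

P(XY₂) = 0.00747 atm

(AB₂ is a pure solid — omitted from Kp.)
At equilibrium, Kp = P(M)³ / (P(L)·P(XY₂)³) = 0.00184.
(0.00250)³ / ((20.4)·(P(XY₂))³) = 0.00184
P(XY₂)³ = 4.16e-7 ⇒ P(XY₂) = 0.00747 atm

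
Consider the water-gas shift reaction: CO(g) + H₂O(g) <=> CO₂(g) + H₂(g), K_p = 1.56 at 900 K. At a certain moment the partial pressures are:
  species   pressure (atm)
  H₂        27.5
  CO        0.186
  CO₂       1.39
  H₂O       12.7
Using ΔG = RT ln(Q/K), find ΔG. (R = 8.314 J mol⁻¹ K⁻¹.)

Q_p = P(CO₂)·P(H₂) / (P(CO)·P(H₂O)) = (1.39)·(27.5) / ((0.186)·(12.7)) = 16.2
ΔG = RT ln(Q_p/K_p) = (8.314 J mol⁻¹ K⁻¹)(900 K) × ln(16.2/1.56)
   = (7.483 kJ/mol)(2.340) = 17.5 kJ/mol
ΔG > 0, so the forward reaction is non-spontaneous (proceeds in reverse).

ΔG = 17.5 kJ/mol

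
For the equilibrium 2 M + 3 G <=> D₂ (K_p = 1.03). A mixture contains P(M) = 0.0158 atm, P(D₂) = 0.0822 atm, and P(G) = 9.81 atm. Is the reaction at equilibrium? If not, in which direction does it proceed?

toward products

Q_p = P(D₂) / (P(M)²·P(G)³) = (0.0822) / ((0.0158)²·(9.81)³) = 0.349
Q_p = 0.349 < K_p = 1.03, so the forward reaction proceeds.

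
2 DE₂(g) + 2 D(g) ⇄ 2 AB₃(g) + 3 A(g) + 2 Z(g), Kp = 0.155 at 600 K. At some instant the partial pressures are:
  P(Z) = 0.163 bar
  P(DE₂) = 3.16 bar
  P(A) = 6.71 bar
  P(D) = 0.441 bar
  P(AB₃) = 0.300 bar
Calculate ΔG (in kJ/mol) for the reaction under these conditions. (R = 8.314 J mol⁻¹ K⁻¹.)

Qp = P(AB₃)²·P(A)³·P(Z)² / (P(DE₂)²·P(D)²) = (0.300)²·(6.71)³·(0.163)² / ((3.16)²·(0.441)²) = 0.372
ΔG = RT ln(Qp/Kp) = (8.314 J mol⁻¹ K⁻¹)(600 K) × ln(0.372/0.155)
   = (4.988 kJ/mol)(0.8755) = 4.37 kJ/mol
ΔG > 0, so the forward reaction is non-spontaneous (proceeds in reverse).

ΔG = 4.37 kJ/mol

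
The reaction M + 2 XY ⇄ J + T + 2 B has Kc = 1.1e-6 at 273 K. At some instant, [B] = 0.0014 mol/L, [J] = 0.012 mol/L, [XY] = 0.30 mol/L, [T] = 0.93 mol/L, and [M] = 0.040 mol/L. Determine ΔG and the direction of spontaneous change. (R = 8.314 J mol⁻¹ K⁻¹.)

Qc = [J]·[T]·[B]² / ([M]·[XY]²) = (0.012)·(0.93)·(0.0014)² / ((0.040)·(0.30)²) = 6.08e-6
ΔG = RT ln(Qc/Kc) = (8.314 J mol⁻¹ K⁻¹)(273 K) × ln(6.08e-6/1.1e-6)
   = (2.270 kJ/mol)(1.710) = 3.88 kJ/mol
ΔG > 0, so the forward reaction is non-spontaneous (proceeds in reverse).

ΔG = 3.88 kJ/mol; the forward reaction is non-spontaneous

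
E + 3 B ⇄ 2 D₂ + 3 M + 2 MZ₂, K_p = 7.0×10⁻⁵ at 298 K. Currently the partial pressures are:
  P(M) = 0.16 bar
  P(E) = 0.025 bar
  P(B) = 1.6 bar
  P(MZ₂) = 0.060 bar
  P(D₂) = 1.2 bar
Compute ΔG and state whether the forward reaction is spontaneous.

Q_p = P(D₂)²·P(M)³·P(MZ₂)² / (P(E)·P(B)³) = (1.2)²·(0.16)³·(0.060)² / ((0.025)·(1.6)³) = 2.07×10⁻⁴
ΔG = RT ln(Q_p/K_p) = (8.314 J mol⁻¹ K⁻¹)(298 K) × ln(2.07×10⁻⁴/7.0×10⁻⁵)
   = (2.478 kJ/mol)(1.084) = 2.69 kJ/mol
ΔG > 0, so the forward reaction is non-spontaneous (proceeds in reverse).

ΔG = 2.69 kJ/mol; the forward reaction is non-spontaneous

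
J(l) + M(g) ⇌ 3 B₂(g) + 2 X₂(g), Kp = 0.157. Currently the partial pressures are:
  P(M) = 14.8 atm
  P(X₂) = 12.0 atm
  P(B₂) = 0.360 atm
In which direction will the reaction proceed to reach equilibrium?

toward reactants

(J is a pure liquid — omitted from Qp.)
Qp = P(B₂)³·P(X₂)² / P(M) = (0.360)³·(12.0)² / (14.8) = 0.454
Qp = 0.454 > Kp = 0.157, so the reverse reaction proceeds.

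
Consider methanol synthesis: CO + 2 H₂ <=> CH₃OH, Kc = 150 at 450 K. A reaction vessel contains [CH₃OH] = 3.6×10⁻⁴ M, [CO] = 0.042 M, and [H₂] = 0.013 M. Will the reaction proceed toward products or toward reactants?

in the forward direction

Qc = [CH₃OH] / ([CO]·[H₂]²) = (3.6×10⁻⁴) / ((0.042)·(0.013)²) = 51
Qc = 51 < Kc = 150, so the forward reaction proceeds.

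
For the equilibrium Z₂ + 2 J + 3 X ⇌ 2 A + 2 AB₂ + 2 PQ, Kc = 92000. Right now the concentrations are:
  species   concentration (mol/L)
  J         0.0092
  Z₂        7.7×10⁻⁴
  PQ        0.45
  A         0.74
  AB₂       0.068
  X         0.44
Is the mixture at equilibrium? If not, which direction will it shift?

yes, at equilibrium

Qc = [A]²·[AB₂]²·[PQ]² / ([Z₂]·[J]²·[X]³) = (0.74)²·(0.068)²·(0.45)² / ((7.7×10⁻⁴)·(0.0092)²·(0.44)³) = 92000
Qc = 92000 = Kc; the system is at equilibrium.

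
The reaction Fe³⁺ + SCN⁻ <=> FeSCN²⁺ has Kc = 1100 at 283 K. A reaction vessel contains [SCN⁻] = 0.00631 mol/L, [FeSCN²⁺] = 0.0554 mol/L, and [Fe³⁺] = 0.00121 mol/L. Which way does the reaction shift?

Qc = [FeSCN²⁺] / ([Fe³⁺]·[SCN⁻]) = (0.0554) / ((0.00121)·(0.00631)) = 7260
Qc = 7260 > Kc = 1100, so the reverse reaction proceeds.

toward reactants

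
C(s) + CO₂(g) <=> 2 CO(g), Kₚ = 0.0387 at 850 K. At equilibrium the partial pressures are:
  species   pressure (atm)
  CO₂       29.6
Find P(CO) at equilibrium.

P(CO) = 1.07 atm

(C is a pure solid — omitted from Kₚ.)
At equilibrium, Kₚ = P(CO)² / P(CO₂) = 0.0387.
(P(CO))² / (29.6) = 0.0387
P(CO)² = 1.15 ⇒ P(CO) = 1.07 atm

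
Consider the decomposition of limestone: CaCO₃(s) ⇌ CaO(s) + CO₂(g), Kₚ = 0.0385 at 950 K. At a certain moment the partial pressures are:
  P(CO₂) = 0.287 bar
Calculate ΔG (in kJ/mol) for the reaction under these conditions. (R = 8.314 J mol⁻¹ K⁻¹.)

ΔG = 15.9 kJ/mol

(CaCO₃, CaO are pure solids — omitted from Qₚ.)
Qₚ = P(CO₂) = 0.287
ΔG = RT ln(Qₚ/Kₚ) = (8.314 J mol⁻¹ K⁻¹)(950 K) × ln(0.287/0.0385)
   = (7.898 kJ/mol)(2.009) = 15.9 kJ/mol
ΔG > 0, so the forward reaction is non-spontaneous (proceeds in reverse).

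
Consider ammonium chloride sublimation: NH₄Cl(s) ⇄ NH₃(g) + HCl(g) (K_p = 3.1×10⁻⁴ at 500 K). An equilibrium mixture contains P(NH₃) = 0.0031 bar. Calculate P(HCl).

P(HCl) = 0.10 bar

(NH₄Cl is a pure solid — omitted from K_p.)
At equilibrium, K_p = P(NH₃)·P(HCl) = 3.1×10⁻⁴.
(0.0031)·(P(HCl)) = 3.1×10⁻⁴
P(HCl) = 0.100 = 0.10 bar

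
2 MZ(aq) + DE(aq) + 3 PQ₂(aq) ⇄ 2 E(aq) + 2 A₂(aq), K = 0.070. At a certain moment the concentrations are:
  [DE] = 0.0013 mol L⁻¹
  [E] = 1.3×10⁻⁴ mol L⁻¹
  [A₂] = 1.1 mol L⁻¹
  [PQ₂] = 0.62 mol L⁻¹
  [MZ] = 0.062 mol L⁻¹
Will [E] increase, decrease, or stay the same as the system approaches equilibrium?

increase

Q = [E]²·[A₂]² / ([MZ]²·[DE]·[PQ₂]³) = (1.3×10⁻⁴)²·(1.1)² / ((0.062)²·(0.0013)·(0.62)³) = 0.017
Q = 0.017 < K = 0.070: net forward reaction.
E is a product, so it increases.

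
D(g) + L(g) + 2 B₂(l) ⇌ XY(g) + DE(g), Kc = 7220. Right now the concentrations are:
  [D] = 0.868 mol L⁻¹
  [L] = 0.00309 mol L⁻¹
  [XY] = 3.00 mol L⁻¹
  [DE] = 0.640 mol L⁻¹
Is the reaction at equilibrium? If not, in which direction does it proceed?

forward (toward products)

(B₂ is a pure liquid — omitted from Qc.)
Qc = [XY]·[DE] / ([D]·[L]) = (3.00)·(0.640) / ((0.868)·(0.00309)) = 716
Qc = 716 < Kc = 7220, so the forward reaction proceeds.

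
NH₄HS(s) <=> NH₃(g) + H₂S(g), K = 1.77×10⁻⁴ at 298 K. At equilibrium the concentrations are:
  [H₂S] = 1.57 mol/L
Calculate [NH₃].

[NH₃] = 1.13×10⁻⁴ mol/L

(NH₄HS is a pure solid — omitted from K.)
At equilibrium, K = [NH₃]·[H₂S] = 1.77×10⁻⁴.
([NH₃])·(1.57) = 1.77×10⁻⁴
[NH₃] = 1.13×10⁻⁴ mol/L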